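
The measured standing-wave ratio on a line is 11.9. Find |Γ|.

|Γ| = (S − 1)/(S + 1) = (11.9 − 1)/(11.9 + 1) = 10.9/12.9

|Γ| ≈ 0.845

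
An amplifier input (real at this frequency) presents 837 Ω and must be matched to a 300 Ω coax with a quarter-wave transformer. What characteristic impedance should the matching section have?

Z_qwt = √(Z_0·R_L) = √(300 × 837) = √251100

Z_qwt ≈ 501 Ω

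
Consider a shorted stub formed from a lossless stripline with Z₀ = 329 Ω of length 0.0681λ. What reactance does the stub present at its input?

βl = 2π × 0.0681 = 24.5°
tan(βl) = 0.456
For a shorted stub, Z_in = jZ_0·tan(βl)

X_in ≈ 150 Ω (inductive)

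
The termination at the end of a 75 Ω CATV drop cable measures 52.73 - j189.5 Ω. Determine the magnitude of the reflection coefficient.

Γ = (Z_L − Z_0)/(Z_L + Z_0) = (-22.27 − j189.5)/(127.7 − j189.5)
|Γ| = 191/229

|Γ| ≈ 0.835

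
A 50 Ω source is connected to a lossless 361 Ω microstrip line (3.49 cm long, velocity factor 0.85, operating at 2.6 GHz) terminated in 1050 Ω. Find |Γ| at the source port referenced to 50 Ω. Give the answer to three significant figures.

|Γ| ≈ 0.813

λ = v/f = 0.85·c / 2.6 GHz = 0.0981 m
βl = 2π·l/λ = 2π × 0.356 = 128°
tan(βl) = -1.28
Z_in = Z_0·(Z_L + jZ_0·tanβl)/(Z_0 + jZ_L·tanβl) = 187 + j233 Ω
Γ_s = (Z_in − Z_s)/(Z_in + Z_s) = (137 + j233)/(237 + j233), |Γ_s| = 0.813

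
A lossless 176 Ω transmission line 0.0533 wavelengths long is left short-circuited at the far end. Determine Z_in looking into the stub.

βl = 2π × 0.0533 = 19.2°
tan(βl) = 0.348
For a short-circuited stub, Z_in = jZ_0·tan(βl)

Z_in ≈ +j61.2 Ω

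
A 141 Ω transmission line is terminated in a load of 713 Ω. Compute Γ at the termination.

Γ = 0.67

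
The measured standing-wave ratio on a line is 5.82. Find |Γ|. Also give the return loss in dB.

|Γ| ≈ 0.707; return loss ≈ 3.01 dB

|Γ| = (S − 1)/(S + 1) = (5.82 − 1)/(5.82 + 1) = 4.82/6.82
RL = −20·log₁₀|Γ| = −20·log₁₀(0.707)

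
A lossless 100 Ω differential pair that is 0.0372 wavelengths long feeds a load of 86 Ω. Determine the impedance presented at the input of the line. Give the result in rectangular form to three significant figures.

βl = 2π × 0.0372 = 13.4°
tan(βl) = tan(13.4°) = 0.238
Z_in = Z_0·(Z_L + jZ_0·tanβl)/(Z_0 + jZ_L·tanβl)
     = 100·(86 + j23.8)/(100 + j20.5)

Z_in ≈ 87.2 + j5.95 Ω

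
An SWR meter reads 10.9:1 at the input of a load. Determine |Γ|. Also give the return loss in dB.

|Γ| = (S − 1)/(S + 1) = (10.9 − 1)/(10.9 + 1) = 9.9/11.9
RL = −20·log₁₀|Γ| = −20·log₁₀(0.832)

|Γ| ≈ 0.832; return loss ≈ 1.6 dB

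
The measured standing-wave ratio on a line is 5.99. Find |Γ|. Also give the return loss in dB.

|Γ| ≈ 0.714; return loss ≈ 2.93 dB

|Γ| = (S − 1)/(S + 1) = (5.99 − 1)/(5.99 + 1) = 4.99/6.99
RL = −20·log₁₀|Γ| = −20·log₁₀(0.714)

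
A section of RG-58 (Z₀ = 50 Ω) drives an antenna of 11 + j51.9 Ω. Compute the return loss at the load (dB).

Γ = (-39 + j51.9)/(61 + j51.9), |Γ| = 0.811
RL = −20·log₁₀|Γ| = −20·log₁₀(0.811)

RL ≈ 1.82 dB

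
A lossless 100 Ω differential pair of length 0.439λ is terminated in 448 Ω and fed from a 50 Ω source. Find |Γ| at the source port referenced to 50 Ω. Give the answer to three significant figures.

βl = 2π × 0.439 = 158°
tan(βl) = -0.403
Z_in = Z_0·(Z_L + jZ_0·tanβl)/(Z_0 + jZ_L·tanβl) = 122 + j180 Ω
Γ_s = (Z_in − Z_s)/(Z_in + Z_s) = (72.2 + j180)/(172 + j180), |Γ_s| = 0.779

|Γ| ≈ 0.779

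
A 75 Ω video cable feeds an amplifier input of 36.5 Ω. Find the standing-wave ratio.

Γ = (36.5 − 75)/(36.5 + 75) = -0.345
VSWR = (1 + 0.345)/(1 − 0.345)

VSWR ≈ 2.05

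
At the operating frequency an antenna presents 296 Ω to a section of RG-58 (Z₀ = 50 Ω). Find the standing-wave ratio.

VSWR ≈ 5.92

Γ = (296 − 50)/(296 + 50) = 0.711
VSWR = (1 + 0.711)/(1 − 0.711)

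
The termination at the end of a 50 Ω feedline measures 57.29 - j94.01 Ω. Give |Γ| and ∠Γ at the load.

Γ ≈ 0.661 ∠ -44.3°

Γ = (Z_L − Z_0)/(Z_L + Z_0) = (7.29 − j94.01)/(107.3 − j94.01)
|Γ| = 94.3/143 = 0.661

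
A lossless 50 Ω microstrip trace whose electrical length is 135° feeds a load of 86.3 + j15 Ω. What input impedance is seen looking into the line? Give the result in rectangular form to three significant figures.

Z_in ≈ 37 + j22.2 Ω

tan(βl) = tan(135°) = -1
Z_in = Z_0·(Z_L + jZ_0·tanβl)/(Z_0 + jZ_L·tanβl)
     = 50·(86.3 − j35)/(65 − j86.3)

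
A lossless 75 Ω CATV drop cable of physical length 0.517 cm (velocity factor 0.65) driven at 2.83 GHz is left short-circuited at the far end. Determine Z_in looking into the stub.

λ = v/f = 0.65·c / 2.83 GHz = 0.0689 m
βl = 2π·l/λ = 2π × 0.075 = 27°
tan(βl) = 0.51
For a short-circuited stub, Z_in = jZ_0·tan(βl)

Z_in ≈ +j38.2 Ω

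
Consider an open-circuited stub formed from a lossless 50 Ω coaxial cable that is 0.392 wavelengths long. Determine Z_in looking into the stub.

Z_in ≈ +j62 Ω

βl = 2π × 0.392 = 141°
tan(βl) = -0.806
For an open-circuited stub, Z_in = −jZ_0·cot(βl) = −jZ_0/tan(βl)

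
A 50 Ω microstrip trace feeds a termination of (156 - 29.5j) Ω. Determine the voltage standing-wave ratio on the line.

VSWR ≈ 3.24

Γ = (Z_L − Z_0)/(Z_L + Z_0) = (106 − j29.5)/(206 − j29.5)
|Γ| = 110/208 = 0.529
VSWR = (1 + |Γ|)/(1 − |Γ|) = 1.53/0.471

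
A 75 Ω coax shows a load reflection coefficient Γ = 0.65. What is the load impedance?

Z_L ≈ 354 Ω

Z_L = Z_0·(1 + Γ)/(1 − Γ) = 75·(1.65)/(0.35)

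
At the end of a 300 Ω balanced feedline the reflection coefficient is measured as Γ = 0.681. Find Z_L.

Z_L ≈ 1580 Ω

Z_L = Z_0·(1 + Γ)/(1 − Γ) = 300·(1.68)/(0.319)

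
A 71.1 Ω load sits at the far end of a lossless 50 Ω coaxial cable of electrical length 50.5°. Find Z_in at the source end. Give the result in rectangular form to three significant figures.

Z_in ≈ 44.2 − j15.6 Ω

tan(βl) = tan(50.5°) = 1.21
Z_in = Z_0·(Z_L + jZ_0·tanβl)/(Z_0 + jZ_L·tanβl)
     = 50·(71.1 + j60.7)/(50 + j86.3)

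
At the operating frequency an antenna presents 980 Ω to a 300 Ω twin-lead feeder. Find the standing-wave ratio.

Γ = (980 − 300)/(980 + 300) = 0.531
VSWR = (1 + 0.531)/(1 − 0.531)

VSWR ≈ 3.27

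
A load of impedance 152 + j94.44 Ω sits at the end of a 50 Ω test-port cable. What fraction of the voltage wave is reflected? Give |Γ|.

|Γ| ≈ 0.623

Γ = (Z_L − Z_0)/(Z_L + Z_0) = (102 + j94.44)/(202 + j94.44)
|Γ| = 139/223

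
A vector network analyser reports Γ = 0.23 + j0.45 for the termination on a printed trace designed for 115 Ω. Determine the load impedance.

Z_L = Z_0·(1 + Γ)/(1 − Γ) = 115·(1.23 + j0.45)/(0.77 − j0.45)

Z_L ≈ 108 + j130 Ω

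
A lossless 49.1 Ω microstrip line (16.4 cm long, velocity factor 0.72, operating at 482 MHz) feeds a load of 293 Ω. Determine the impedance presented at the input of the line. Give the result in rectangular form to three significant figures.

Z_in ≈ 14.5 + j41.7 Ω

λ = v/f = 0.72·c / 482 MHz = 0.448 m
βl = 2π·l/λ = 2π × 0.366 = 132°
tan(βl) = tan(132°) = -1.12
Z_in = Z_0·(Z_L + jZ_0·tanβl)/(Z_0 + jZ_L·tanβl)
     = 49.1·(293 − j55)/(49.1 − j328)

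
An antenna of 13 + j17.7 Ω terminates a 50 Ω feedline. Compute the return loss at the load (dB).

RL ≈ 4.06 dB

Γ = (-37 + j17.7)/(63 + j17.7), |Γ| = 0.627
RL = −20·log₁₀|Γ| = −20·log₁₀(0.627)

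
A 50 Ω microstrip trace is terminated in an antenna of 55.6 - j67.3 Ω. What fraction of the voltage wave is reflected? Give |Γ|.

|Γ| ≈ 0.539

Γ = (Z_L − Z_0)/(Z_L + Z_0) = (5.6 − j67.3)/(105.6 − j67.3)
|Γ| = 67.5/125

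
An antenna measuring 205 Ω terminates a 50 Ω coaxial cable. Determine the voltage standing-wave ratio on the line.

For a purely resistive load, VSWR = R_L/Z_0 or Z_0/R_L (whichever > 1) = 205/50

VSWR ≈ 4.1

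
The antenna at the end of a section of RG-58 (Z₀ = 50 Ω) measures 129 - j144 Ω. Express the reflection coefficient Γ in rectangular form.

Γ = (Z_L − Z_0)/(Z_L + Z_0) = (79 − j144)/(179 − j144)

Γ ≈ 0.661 − j0.273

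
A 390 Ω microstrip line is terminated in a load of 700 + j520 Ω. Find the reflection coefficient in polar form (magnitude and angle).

Γ = (Z_L − Z_0)/(Z_L + Z_0) = (310 + j520)/(1090 + j520)
|Γ| = 605/1210 = 0.501

Γ ≈ 0.501 ∠ 33.7°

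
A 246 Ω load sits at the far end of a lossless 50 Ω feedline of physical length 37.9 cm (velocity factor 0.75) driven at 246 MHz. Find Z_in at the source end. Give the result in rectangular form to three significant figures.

Z_in ≈ 34.7 + j72 Ω

λ = v/f = 0.75·c / 246 MHz = 0.915 m
βl = 2π·l/λ = 2π × 0.414 = 149°
tan(βl) = tan(149°) = -0.597
Z_in = Z_0·(Z_L + jZ_0·tanβl)/(Z_0 + jZ_L·tanβl)
     = 50·(246 − j29.8)/(50 − j147)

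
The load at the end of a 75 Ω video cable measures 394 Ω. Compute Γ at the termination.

Γ = 0.68

Γ = (Z_L − Z_0)/(Z_L + Z_0) = (394 − 75)/(394 + 75) = 319/469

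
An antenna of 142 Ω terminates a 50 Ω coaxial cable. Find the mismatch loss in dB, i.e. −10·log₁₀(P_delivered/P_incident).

Γ = (142 − 50)/(142 + 50) = 0.479
|Γ|² = 0.23, so P_del/P_inc = 1 − |Γ|² = 0.77
ML = −10·log₁₀(1 − |Γ|²)

mismatch loss ≈ 1.13 dB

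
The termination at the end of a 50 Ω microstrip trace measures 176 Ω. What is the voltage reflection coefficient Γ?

Γ = (Z_L − Z_0)/(Z_L + Z_0) = (176 − 50)/(176 + 50) = 126/226

Γ = 0.558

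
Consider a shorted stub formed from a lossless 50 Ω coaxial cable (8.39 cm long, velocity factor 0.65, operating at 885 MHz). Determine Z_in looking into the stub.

λ = v/f = 0.65·c / 885 MHz = 0.22 m
βl = 2π·l/λ = 2π × 0.381 = 137°
tan(βl) = -0.93
For a shorted stub, Z_in = jZ_0·tan(βl)

Z_in ≈ −j46.5 Ω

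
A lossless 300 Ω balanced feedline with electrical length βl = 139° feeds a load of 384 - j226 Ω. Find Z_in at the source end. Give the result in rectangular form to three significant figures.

Z_in ≈ 497 + j191 Ω

tan(βl) = tan(139°) = -0.869
Z_in = Z_0·(Z_L + jZ_0·tanβl)/(Z_0 + jZ_L·tanβl)
     = 300·(384 − j487)/(104 − j334)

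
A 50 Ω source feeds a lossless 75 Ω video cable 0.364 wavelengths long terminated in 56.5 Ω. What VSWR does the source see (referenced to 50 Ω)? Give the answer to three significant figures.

VSWR ≈ 1.7

βl = 2π × 0.364 = 131°
tan(βl) = -1.15
Z_in = Z_0·(Z_L + jZ_0·tanβl)/(Z_0 + jZ_L·tanβl) = 74.9 − j21.3 Ω
Γ_s = (Z_in − Z_s)/(Z_in + Z_s) = (24.9 − j21.3)/(125 − j21.3), |Γ_s| = 0.259
VSWR = (1 + |Γ_s|)/(1 − |Γ_s|)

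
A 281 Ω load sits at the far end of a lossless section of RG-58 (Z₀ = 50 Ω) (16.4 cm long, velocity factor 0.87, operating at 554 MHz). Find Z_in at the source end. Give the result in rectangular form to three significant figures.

λ = v/f = 0.87·c / 554 MHz = 0.471 m
βl = 2π·l/λ = 2π × 0.348 = 125°
tan(βl) = tan(125°) = -1.41
Z_in = Z_0·(Z_L + jZ_0·tanβl)/(Z_0 + jZ_L·tanβl)
     = 50·(281 − j70.6)/(50 − j397)

Z_in ≈ 13.2 + j33.8 Ω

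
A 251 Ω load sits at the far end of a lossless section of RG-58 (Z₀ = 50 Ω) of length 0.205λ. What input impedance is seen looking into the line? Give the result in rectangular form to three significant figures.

βl = 2π × 0.205 = 73.8°
tan(βl) = tan(73.8°) = 3.44
Z_in = Z_0·(Z_L + jZ_0·tanβl)/(Z_0 + jZ_L·tanβl)
     = 50·(251 + j172)/(50 + j864)

Z_in ≈ 10.8 − j13.9 Ω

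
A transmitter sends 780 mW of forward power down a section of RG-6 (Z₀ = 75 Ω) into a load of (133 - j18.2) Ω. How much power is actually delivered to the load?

|Γ| = |(58 − j18.2)/(208 − j18.2)| = 0.291
|Γ|² = 0.0848
P_refl = |Γ|²·P_inc = 66.1 mW, P_del = (1 − |Γ|²)·P_inc = 714 mW

P_delivered ≈ 714 mW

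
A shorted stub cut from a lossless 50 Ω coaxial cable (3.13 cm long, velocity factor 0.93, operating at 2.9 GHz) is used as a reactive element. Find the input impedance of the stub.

λ = v/f = 0.93·c / 2.9 GHz = 0.0962 m
βl = 2π·l/λ = 2π × 0.325 = 117°
tan(βl) = -1.95
For a shorted stub, Z_in = jZ_0·tan(βl)

Z_in ≈ −j97.6 Ω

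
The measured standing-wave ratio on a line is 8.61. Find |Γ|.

|Γ| ≈ 0.792

|Γ| = (S − 1)/(S + 1) = (8.61 − 1)/(8.61 + 1) = 7.61/9.61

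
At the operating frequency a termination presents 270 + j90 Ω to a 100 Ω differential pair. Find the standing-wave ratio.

VSWR ≈ 3.04

Γ = (Z_L − Z_0)/(Z_L + Z_0) = (170 + j90)/(370 + j90)
|Γ| = 192/381 = 0.505
VSWR = (1 + |Γ|)/(1 − |Γ|) = 1.51/0.495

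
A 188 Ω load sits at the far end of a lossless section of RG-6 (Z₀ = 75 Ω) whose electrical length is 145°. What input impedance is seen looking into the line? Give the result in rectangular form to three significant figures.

Z_in ≈ 68.7 + j68 Ω

tan(βl) = tan(145°) = -0.7
Z_in = Z_0·(Z_L + jZ_0·tanβl)/(Z_0 + jZ_L·tanβl)
     = 75·(188 − j52.5)/(75 − j132)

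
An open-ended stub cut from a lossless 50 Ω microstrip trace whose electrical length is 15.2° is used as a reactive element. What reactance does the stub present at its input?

tan(βl) = 0.272
For an open-ended stub, Z_in = −jZ_0·cot(βl) = −jZ_0/tan(βl)

X_in ≈ -184 Ω (capacitive)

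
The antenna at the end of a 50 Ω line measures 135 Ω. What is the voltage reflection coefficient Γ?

Γ = (Z_L − Z_0)/(Z_L + Z_0) = (135 − 50)/(135 + 50) = 85/185

Γ = 0.459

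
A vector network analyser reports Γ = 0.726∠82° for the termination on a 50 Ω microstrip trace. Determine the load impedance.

Z_L = Z_0·(1 + Γ)/(1 − Γ) = 50·(1.1 + j0.719)/(0.899 − j0.719)

Z_L ≈ 17.8 + j54.3 Ω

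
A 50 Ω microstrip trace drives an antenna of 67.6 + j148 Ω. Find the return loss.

Γ = (17.6 + j148)/(117.6 + j148), |Γ| = 0.788
RL = −20·log₁₀|Γ| = −20·log₁₀(0.788)

RL ≈ 2.06 dB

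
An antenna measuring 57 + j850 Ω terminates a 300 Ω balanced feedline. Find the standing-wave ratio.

VSWR ≈ 47.7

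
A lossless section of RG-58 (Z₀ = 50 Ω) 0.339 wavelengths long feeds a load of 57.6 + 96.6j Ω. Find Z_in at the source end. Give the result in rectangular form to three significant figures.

Z_in ≈ 10.2 + j8.68 Ω

βl = 2π × 0.339 = 122°
tan(βl) = tan(122°) = -1.6
Z_in = Z_0·(Z_L + jZ_0·tanβl)/(Z_0 + jZ_L·tanβl)
     = 50·(57.6 + j16.7)/(204 − j92)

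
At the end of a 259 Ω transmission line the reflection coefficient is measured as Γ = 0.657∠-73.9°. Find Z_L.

Z_L = Z_0·(1 + Γ)/(1 − Γ) = 259·(1.18 − j0.631)/(0.818 + j0.631)

Z_L ≈ 138 − j306 Ω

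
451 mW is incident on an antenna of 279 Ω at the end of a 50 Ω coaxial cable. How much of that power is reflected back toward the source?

P_reflected ≈ 219 mW

Γ = (279 − 50)/(279 + 50) = 0.696
|Γ|² = 0.484
P_refl = |Γ|²·P_inc = 219 mW, P_del = (1 − |Γ|²)·P_inc = 232 mW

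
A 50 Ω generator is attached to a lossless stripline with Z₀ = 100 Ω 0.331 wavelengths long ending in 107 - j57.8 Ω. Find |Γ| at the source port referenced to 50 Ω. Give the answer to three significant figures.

|Γ| ≈ 0.51

βl = 2π × 0.331 = 119°
tan(βl) = -1.79
Z_in = Z_0·(Z_L + jZ_0·tanβl)/(Z_0 + jZ_L·tanβl) = 123 + j58.1 Ω
Γ_s = (Z_in − Z_s)/(Z_in + Z_s) = (72.5 + j58.1)/(173 + j58.1), |Γ_s| = 0.51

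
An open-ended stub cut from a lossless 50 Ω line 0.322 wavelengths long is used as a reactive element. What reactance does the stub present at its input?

βl = 2π × 0.322 = 116°
tan(βl) = -2.06
For an open-ended stub, Z_in = −jZ_0·cot(βl) = −jZ_0/tan(βl)

X_in ≈ 24.3 Ω (inductive)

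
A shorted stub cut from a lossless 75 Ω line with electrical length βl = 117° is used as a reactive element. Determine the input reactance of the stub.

tan(βl) = -1.96
For a shorted stub, Z_in = jZ_0·tan(βl)

X_in ≈ -147 Ω (capacitive)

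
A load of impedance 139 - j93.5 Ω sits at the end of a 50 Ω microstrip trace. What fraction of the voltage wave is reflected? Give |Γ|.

Γ = (Z_L − Z_0)/(Z_L + Z_0) = (89 − j93.5)/(189 − j93.5)
|Γ| = 129/211

|Γ| ≈ 0.612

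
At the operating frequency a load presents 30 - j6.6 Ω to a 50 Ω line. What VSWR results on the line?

VSWR ≈ 1.71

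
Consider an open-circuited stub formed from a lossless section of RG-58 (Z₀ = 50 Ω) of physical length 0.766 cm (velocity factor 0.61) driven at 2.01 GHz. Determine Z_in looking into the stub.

λ = v/f = 0.61·c / 2.01 GHz = 0.091 m
βl = 2π·l/λ = 2π × 0.0841 = 30.3°
tan(βl) = 0.584
For an open-circuited stub, Z_in = −jZ_0·cot(βl) = −jZ_0/tan(βl)

Z_in ≈ −j85.6 Ω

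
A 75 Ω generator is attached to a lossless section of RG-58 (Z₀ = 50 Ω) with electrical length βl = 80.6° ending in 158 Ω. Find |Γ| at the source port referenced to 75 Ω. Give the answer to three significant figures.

tan(βl) = 6.04
Z_in = Z_0·(Z_L + jZ_0·tanβl)/(Z_0 + jZ_L·tanβl) = 16.2 − j7.43 Ω
Γ_s = (Z_in − Z_s)/(Z_in + Z_s) = (-58.8 − j7.43)/(91.2 − j7.43), |Γ_s| = 0.648

|Γ| ≈ 0.648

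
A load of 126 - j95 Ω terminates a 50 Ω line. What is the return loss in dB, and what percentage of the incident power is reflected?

RL ≈ 4.32 dB; 37% of incident power reflected

Γ = (76 − j95)/(176 − j95), |Γ| = 0.608
RL = −20·log₁₀(0.608) = 4.32 dB
P_refl/P_inc = |Γ|² = 0.37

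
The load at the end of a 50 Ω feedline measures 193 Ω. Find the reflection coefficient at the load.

Γ = (Z_L − Z_0)/(Z_L + Z_0) = (193 − 50)/(193 + 50) = 143/243

Γ = 0.588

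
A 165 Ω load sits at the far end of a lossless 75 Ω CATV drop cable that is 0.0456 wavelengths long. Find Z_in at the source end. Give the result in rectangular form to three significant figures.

Z_in ≈ 126 − j59.7 Ω

βl = 2π × 0.0456 = 16.4°
tan(βl) = tan(16.4°) = 0.295
Z_in = Z_0·(Z_L + jZ_0·tanβl)/(Z_0 + jZ_L·tanβl)
     = 75·(165 + j22.1)/(75 + j48.6)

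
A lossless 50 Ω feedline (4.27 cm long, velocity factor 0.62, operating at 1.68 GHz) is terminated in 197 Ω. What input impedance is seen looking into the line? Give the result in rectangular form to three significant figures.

λ = v/f = 0.62·c / 1.68 GHz = 0.111 m
βl = 2π·l/λ = 2π × 0.386 = 139°
tan(βl) = tan(139°) = -0.874
Z_in = Z_0·(Z_L + jZ_0·tanβl)/(Z_0 + jZ_L·tanβl)
     = 50·(197 − j43.7)/(50 − j172)

Z_in ≈ 27 + j49.4 Ω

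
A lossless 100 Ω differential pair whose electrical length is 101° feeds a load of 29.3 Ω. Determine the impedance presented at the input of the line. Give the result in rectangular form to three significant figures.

Z_in ≈ 246 − j144 Ω

tan(βl) = tan(101°) = -5.14
Z_in = Z_0·(Z_L + jZ_0·tanβl)/(Z_0 + jZ_L·tanβl)
     = 100·(29.3 − j514)/(100 − j151)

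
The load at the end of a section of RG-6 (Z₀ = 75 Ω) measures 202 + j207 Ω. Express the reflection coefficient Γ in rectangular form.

Γ ≈ 0.653 + j0.26

Γ = (Z_L − Z_0)/(Z_L + Z_0) = (127 + j207)/(277 + j207)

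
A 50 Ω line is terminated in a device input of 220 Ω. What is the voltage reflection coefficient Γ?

Γ = 0.63

Γ = (Z_L − Z_0)/(Z_L + Z_0) = (220 − 50)/(220 + 50) = 170/270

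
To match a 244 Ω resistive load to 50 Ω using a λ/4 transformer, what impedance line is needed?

Z_qwt ≈ 110 Ω

Z_qwt = √(Z_0·R_L) = √(50 × 244) = √12200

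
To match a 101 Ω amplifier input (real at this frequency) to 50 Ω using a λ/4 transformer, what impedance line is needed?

Z_qwt ≈ 71.1 Ω

Z_qwt = √(Z_0·R_L) = √(50 × 101) = √5050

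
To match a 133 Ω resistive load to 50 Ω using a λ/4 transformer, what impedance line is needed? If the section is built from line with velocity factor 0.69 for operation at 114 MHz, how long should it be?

Z_qwt = √(Z_0·R_L) = √(50 × 133) = √6650
λ = 0.69·c/f = 1.82 m, so l = λ/4 = 0.454 m

Z_qwt ≈ 81.5 Ω; length ≈ 45.4 cm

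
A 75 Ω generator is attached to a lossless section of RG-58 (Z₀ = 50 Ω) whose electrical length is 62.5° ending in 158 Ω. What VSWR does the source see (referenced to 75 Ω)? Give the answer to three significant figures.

VSWR ≈ 4.21

tan(βl) = 1.92
Z_in = Z_0·(Z_L + jZ_0·tanβl)/(Z_0 + jZ_L·tanβl) = 19.6 − j22.8 Ω
Γ_s = (Z_in − Z_s)/(Z_in + Z_s) = (-55.4 − j22.8)/(94.6 − j22.8), |Γ_s| = 0.616
VSWR = (1 + |Γ_s|)/(1 − |Γ_s|)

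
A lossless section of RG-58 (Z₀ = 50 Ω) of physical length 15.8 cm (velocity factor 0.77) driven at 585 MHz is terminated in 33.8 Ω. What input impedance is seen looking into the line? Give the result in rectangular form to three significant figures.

Z_in ≈ 41.6 − j15.9 Ω

λ = v/f = 0.77·c / 585 MHz = 0.395 m
βl = 2π·l/λ = 2π × 0.4 = 144°
tan(βl) = tan(144°) = -0.725
Z_in = Z_0·(Z_L + jZ_0·tanβl)/(Z_0 + jZ_L·tanβl)
     = 50·(33.8 − j36.3)/(50 − j24.5)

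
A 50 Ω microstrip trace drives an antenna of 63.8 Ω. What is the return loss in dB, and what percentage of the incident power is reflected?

Γ = (63.8 − 50)/(63.8 + 50) = 0.121
RL = −20·log₁₀(0.121) = 18.3 dB
P_refl/P_inc = |Γ|² = 0.0147

RL ≈ 18.3 dB; 1.47% of incident power reflected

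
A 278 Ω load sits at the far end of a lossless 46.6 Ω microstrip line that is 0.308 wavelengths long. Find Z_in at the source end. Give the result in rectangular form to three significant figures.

Z_in ≈ 8.91 + j17.2 Ω

βl = 2π × 0.308 = 111°
tan(βl) = tan(111°) = -2.62
Z_in = Z_0·(Z_L + jZ_0·tanβl)/(Z_0 + jZ_L·tanβl)
     = 46.6·(278 − j122)/(46.6 − j729)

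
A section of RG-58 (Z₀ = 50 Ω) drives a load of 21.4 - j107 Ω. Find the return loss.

RL ≈ 1.3 dB

Γ = (-28.6 − j107)/(71.4 − j107), |Γ| = 0.861
RL = −20·log₁₀|Γ| = −20·log₁₀(0.861)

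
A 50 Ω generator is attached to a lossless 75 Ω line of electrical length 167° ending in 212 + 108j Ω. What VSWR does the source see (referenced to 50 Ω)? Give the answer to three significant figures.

tan(βl) = -0.231
Z_in = Z_0·(Z_L + jZ_0·tanβl)/(Z_0 + jZ_L·tanβl) = 101 + j118 Ω
Γ_s = (Z_in − Z_s)/(Z_in + Z_s) = (51.4 + j118)/(151 + j118), |Γ_s| = 0.67
VSWR = (1 + |Γ_s|)/(1 − |Γ_s|)

VSWR ≈ 5.06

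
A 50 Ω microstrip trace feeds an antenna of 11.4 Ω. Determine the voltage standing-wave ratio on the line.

VSWR ≈ 4.39

Γ = (11.4 − 50)/(11.4 + 50) = -0.629
VSWR = (1 + 0.629)/(1 − 0.629)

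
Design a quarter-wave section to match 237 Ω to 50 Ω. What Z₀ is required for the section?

Z_qwt ≈ 109 Ω

Z_qwt = √(Z_0·R_L) = √(50 × 237) = √11850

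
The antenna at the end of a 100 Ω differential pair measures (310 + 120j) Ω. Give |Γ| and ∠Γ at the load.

Γ = (Z_L − Z_0)/(Z_L + Z_0) = (210 + j120)/(410 + j120)
|Γ| = 242/427 = 0.566

Γ ≈ 0.566 ∠ 13.4°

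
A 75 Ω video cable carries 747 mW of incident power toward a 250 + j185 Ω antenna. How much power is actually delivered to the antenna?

P_delivered ≈ 401 mW

|Γ| = |(175 + j185)/(325 + j185)| = 0.681
|Γ|² = 0.464
P_refl = |Γ|²·P_inc = 346 mW, P_del = (1 − |Γ|²)·P_inc = 401 mW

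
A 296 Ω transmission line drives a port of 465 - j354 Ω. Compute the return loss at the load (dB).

Γ = (169 − j354)/(761 − j354), |Γ| = 0.467
RL = −20·log₁₀|Γ| = −20·log₁₀(0.467)

RL ≈ 6.61 dB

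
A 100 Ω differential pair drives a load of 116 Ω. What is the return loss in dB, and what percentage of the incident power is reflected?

RL ≈ 22.6 dB; 0.549% of incident power reflected

Γ = (116 − 100)/(116 + 100) = 0.0741
RL = −20·log₁₀(0.0741) = 22.6 dB
P_refl/P_inc = |Γ|² = 0.00549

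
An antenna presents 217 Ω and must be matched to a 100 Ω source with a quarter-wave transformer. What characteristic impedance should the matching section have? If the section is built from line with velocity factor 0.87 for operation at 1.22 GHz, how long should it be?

Z_qwt ≈ 147 Ω; length ≈ 5.35 cm

Z_qwt = √(Z_0·R_L) = √(100 × 217) = √21700
λ = 0.87·c/f = 0.214 m, so l = λ/4 = 0.0535 m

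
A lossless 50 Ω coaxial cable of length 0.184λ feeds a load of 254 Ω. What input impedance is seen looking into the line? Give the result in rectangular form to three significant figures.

Z_in ≈ 11.7 − j21 Ω

βl = 2π × 0.184 = 66.2°
tan(βl) = tan(66.2°) = 2.27
Z_in = Z_0·(Z_L + jZ_0·tanβl)/(Z_0 + jZ_L·tanβl)
     = 50·(254 + j114)/(50 + j577)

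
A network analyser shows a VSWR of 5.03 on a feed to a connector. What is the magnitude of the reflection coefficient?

|Γ| = (S − 1)/(S + 1) = (5.03 − 1)/(5.03 + 1) = 4.03/6.03

|Γ| ≈ 0.668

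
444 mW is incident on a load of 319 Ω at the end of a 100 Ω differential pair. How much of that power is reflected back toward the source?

P_reflected ≈ 121 mW

Γ = (319 − 100)/(319 + 100) = 0.523
|Γ|² = 0.273
P_refl = |Γ|²·P_inc = 121 mW, P_del = (1 − |Γ|²)·P_inc = 323 mW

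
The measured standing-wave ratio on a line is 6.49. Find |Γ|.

|Γ| ≈ 0.733

|Γ| = (S − 1)/(S + 1) = (6.49 − 1)/(6.49 + 1) = 5.49/7.49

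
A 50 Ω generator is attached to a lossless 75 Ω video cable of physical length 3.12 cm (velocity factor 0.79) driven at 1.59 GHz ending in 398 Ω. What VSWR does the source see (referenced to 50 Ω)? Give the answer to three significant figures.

λ = v/f = 0.79·c / 1.59 GHz = 0.149 m
βl = 2π·l/λ = 2π × 0.209 = 75.4°
tan(βl) = 3.83
Z_in = Z_0·(Z_L + jZ_0·tanβl)/(Z_0 + jZ_L·tanβl) = 15.1 − j18.9 Ω
Γ_s = (Z_in − Z_s)/(Z_in + Z_s) = (-34.9 − j18.9)/(65.1 − j18.9), |Γ_s| = 0.586
VSWR = (1 + |Γ_s|)/(1 − |Γ_s|)

VSWR ≈ 3.83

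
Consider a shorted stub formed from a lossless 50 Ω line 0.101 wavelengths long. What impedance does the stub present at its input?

βl = 2π × 0.101 = 36.4°
tan(βl) = 0.736
For a shorted stub, Z_in = jZ_0·tan(βl)

Z_in ≈ +j36.8 Ω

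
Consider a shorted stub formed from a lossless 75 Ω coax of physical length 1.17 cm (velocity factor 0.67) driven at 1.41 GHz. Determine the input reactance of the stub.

λ = v/f = 0.67·c / 1.41 GHz = 0.143 m
βl = 2π·l/λ = 2π × 0.0821 = 29.5°
tan(βl) = 0.567
For a shorted stub, Z_in = jZ_0·tan(βl)

X_in ≈ 42.5 Ω (inductive)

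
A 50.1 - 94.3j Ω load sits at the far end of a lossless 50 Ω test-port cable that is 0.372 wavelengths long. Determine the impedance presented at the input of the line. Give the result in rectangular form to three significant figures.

βl = 2π × 0.372 = 134°
tan(βl) = tan(134°) = -1.04
Z_in = Z_0·(Z_L + jZ_0·tanβl)/(Z_0 + jZ_L·tanβl)
     = 50·(50.1 − j146)/(-47.9 − j52)

Z_in ≈ 52 + j96.1 Ω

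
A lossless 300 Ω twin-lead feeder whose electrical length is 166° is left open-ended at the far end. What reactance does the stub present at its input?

X_in ≈ 1200 Ω (inductive)

tan(βl) = -0.249
For an open-ended stub, Z_in = −jZ_0·cot(βl) = −jZ_0/tan(βl)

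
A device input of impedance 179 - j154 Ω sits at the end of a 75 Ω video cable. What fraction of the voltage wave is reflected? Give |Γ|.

|Γ| ≈ 0.626

Γ = (Z_L − Z_0)/(Z_L + Z_0) = (104 − j154)/(254 − j154)
|Γ| = 186/297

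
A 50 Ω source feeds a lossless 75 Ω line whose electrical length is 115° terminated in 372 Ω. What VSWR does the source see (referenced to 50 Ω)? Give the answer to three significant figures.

VSWR ≈ 4.07

tan(βl) = -2.14
Z_in = Z_0·(Z_L + jZ_0·tanβl)/(Z_0 + jZ_L·tanβl) = 18.2 + j33.3 Ω
Γ_s = (Z_in − Z_s)/(Z_in + Z_s) = (-31.8 + j33.3)/(68.2 + j33.3), |Γ_s| = 0.606
VSWR = (1 + |Γ_s|)/(1 − |Γ_s|)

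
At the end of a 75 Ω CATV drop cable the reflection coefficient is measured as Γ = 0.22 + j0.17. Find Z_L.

Z_L ≈ 109 + j40 Ω

Z_L = Z_0·(1 + Γ)/(1 − Γ) = 75·(1.22 + j0.17)/(0.78 − j0.17)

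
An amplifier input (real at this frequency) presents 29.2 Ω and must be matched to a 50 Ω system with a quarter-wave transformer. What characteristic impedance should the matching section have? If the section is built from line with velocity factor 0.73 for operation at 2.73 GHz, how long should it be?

Z_qwt = √(Z_0·R_L) = √(50 × 29.2) = √1460
λ = 0.73·c/f = 0.0802 m, so l = λ/4 = 0.0201 m

Z_qwt ≈ 38.2 Ω; length ≈ 2.01 cm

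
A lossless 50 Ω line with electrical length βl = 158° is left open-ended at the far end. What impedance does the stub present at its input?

tan(βl) = -0.404
For an open-ended stub, Z_in = −jZ_0·cot(βl) = −jZ_0/tan(βl)

Z_in ≈ +j124 Ω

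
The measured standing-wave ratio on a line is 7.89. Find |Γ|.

|Γ| = (S − 1)/(S + 1) = (7.89 − 1)/(7.89 + 1) = 6.89/8.89

|Γ| ≈ 0.775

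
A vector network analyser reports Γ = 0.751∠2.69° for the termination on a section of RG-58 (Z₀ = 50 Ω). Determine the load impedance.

Z_L ≈ 342 + j55.4 Ω

Z_L = Z_0·(1 + Γ)/(1 − Γ) = 50·(1.75 + j0.0352)/(0.25 − j0.0352)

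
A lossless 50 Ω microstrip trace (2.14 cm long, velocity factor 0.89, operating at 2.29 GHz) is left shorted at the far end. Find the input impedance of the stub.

Z_in ≈ +j113 Ω

λ = v/f = 0.89·c / 2.29 GHz = 0.117 m
βl = 2π·l/λ = 2π × 0.184 = 66.1°
tan(βl) = 2.25
For a shorted stub, Z_in = jZ_0·tan(βl)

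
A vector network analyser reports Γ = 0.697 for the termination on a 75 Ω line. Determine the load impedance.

Z_L = Z_0·(1 + Γ)/(1 − Γ) = 75·(1.7)/(0.303)

Z_L ≈ 420 Ω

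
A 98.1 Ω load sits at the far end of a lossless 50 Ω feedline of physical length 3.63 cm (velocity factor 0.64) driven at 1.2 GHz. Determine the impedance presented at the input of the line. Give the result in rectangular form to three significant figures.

λ = v/f = 0.64·c / 1.2 GHz = 0.16 m
βl = 2π·l/λ = 2π × 0.227 = 81.7°
tan(βl) = tan(81.7°) = 6.83
Z_in = Z_0·(Z_L + jZ_0·tanβl)/(Z_0 + jZ_L·tanβl)
     = 50·(98.1 + j342)/(50 + j670)

Z_in ≈ 25.9 − j5.39 Ω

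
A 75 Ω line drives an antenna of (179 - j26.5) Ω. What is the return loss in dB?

Γ = (104 − j26.5)/(254 − j26.5), |Γ| = 0.42
RL = −20·log₁₀|Γ| = −20·log₁₀(0.42)

RL ≈ 7.53 dB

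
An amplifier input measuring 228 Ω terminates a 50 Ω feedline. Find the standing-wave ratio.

VSWR ≈ 4.56

For a purely resistive load, VSWR = R_L/Z_0 or Z_0/R_L (whichever > 1) = 228/50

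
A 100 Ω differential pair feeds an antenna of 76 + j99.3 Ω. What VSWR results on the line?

Γ = (Z_L − Z_0)/(Z_L + Z_0) = (-24 + j99.3)/(176 + j99.3)
|Γ| = 102/202 = 0.506
VSWR = (1 + |Γ|)/(1 − |Γ|) = 1.51/0.494

VSWR ≈ 3.04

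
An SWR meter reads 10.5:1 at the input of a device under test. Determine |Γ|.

|Γ| ≈ 0.826

|Γ| = (S − 1)/(S + 1) = (10.5 − 1)/(10.5 + 1) = 9.5/11.5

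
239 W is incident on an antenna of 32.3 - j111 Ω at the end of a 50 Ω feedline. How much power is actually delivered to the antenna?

P_delivered ≈ 80.9 W

|Γ| = |(-17.7 − j111)/(82.3 − j111)| = 0.813
|Γ|² = 0.662
P_refl = |Γ|²·P_inc = 158 W, P_del = (1 − |Γ|²)·P_inc = 80.9 W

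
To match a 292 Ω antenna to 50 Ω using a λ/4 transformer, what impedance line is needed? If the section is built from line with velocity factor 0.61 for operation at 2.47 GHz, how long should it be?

Z_qwt ≈ 121 Ω; length ≈ 1.85 cm

Z_qwt = √(Z_0·R_L) = √(50 × 292) = √14600
λ = 0.61·c/f = 0.0741 m, so l = λ/4 = 0.0185 m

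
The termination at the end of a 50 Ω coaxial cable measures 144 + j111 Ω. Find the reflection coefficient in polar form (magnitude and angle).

Γ ≈ 0.651 ∠ 20°

Γ = (Z_L − Z_0)/(Z_L + Z_0) = (94 + j111)/(194 + j111)
|Γ| = 145/224 = 0.651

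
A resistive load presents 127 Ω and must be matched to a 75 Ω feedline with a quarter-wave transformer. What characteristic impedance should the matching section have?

Z_qwt ≈ 97.6 Ω

Z_qwt = √(Z_0·R_L) = √(75 × 127) = √9525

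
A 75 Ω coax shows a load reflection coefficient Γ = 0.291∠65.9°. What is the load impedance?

Z_L = Z_0·(1 + Γ)/(1 − Γ) = 75·(1.12 + j0.266)/(0.881 − j0.266)

Z_L ≈ 81 + j47 Ω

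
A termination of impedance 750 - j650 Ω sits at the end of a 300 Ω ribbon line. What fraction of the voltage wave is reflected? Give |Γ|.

Γ = (Z_L − Z_0)/(Z_L + Z_0) = (450 − j650)/(1050 − j650)
|Γ| = 791/1230

|Γ| ≈ 0.64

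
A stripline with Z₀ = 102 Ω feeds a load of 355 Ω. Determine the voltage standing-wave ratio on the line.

Γ = (355 − 102)/(355 + 102) = 0.554
VSWR = (1 + 0.554)/(1 − 0.554)

VSWR ≈ 3.48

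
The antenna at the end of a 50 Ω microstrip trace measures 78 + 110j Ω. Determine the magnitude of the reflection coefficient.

|Γ| ≈ 0.673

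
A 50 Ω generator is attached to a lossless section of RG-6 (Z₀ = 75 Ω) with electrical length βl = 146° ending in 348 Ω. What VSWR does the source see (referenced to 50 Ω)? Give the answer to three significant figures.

tan(βl) = -0.675
Z_in = Z_0·(Z_L + jZ_0·tanβl)/(Z_0 + jZ_L·tanβl) = 46.9 + j96.2 Ω
Γ_s = (Z_in − Z_s)/(Z_in + Z_s) = (-3.1 + j96.2)/(96.9 + j96.2), |Γ_s| = 0.705
VSWR = (1 + |Γ_s|)/(1 − |Γ_s|)

VSWR ≈ 5.78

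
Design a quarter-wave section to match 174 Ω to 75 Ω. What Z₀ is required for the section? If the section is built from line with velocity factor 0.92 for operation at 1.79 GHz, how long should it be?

Z_qwt = √(Z_0·R_L) = √(75 × 174) = √13050
λ = 0.92·c/f = 0.154 m, so l = λ/4 = 0.0385 m

Z_qwt ≈ 114 Ω; length ≈ 3.85 cm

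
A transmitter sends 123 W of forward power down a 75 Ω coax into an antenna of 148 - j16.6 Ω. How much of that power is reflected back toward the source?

P_reflected ≈ 13.8 W

|Γ| = |(73 − j16.6)/(223 − j16.6)| = 0.335
|Γ|² = 0.112
P_refl = |Γ|²·P_inc = 13.8 W, P_del = (1 − |Γ|²)·P_inc = 109 W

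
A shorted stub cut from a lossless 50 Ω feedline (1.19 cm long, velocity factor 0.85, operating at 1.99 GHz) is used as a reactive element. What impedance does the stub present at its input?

λ = v/f = 0.85·c / 1.99 GHz = 0.128 m
βl = 2π·l/λ = 2π × 0.0929 = 33.4°
tan(βl) = 0.66
For a shorted stub, Z_in = jZ_0·tan(βl)

Z_in ≈ +j33 Ω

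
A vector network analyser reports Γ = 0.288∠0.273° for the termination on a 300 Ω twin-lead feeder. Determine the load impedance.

Z_L ≈ 543 + j1.62 Ω

Z_L = Z_0·(1 + Γ)/(1 − Γ) = 300·(1.29 + j0.00137)/(0.712 − j0.00137)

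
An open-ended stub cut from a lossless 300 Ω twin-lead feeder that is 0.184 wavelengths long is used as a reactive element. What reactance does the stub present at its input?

X_in ≈ -132 Ω (capacitive)

βl = 2π × 0.184 = 66.2°
tan(βl) = 2.27
For an open-ended stub, Z_in = −jZ_0·cot(βl) = −jZ_0/tan(βl)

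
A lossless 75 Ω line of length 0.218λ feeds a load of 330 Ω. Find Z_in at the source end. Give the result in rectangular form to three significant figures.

Z_in ≈ 17.7 − j14.5 Ω

βl = 2π × 0.218 = 78.5°
tan(βl) = tan(78.5°) = 4.91
Z_in = Z_0·(Z_L + jZ_0·tanβl)/(Z_0 + jZ_L·tanβl)
     = 75·(330 + j368)/(75 + j1620)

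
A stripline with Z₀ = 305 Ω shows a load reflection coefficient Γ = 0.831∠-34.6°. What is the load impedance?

Z_L ≈ 293 − j893 Ω

Z_L = Z_0·(1 + Γ)/(1 − Γ) = 305·(1.68 − j0.472)/(0.316 + j0.472)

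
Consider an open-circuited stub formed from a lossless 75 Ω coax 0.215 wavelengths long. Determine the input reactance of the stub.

βl = 2π × 0.215 = 77.4°
tan(βl) = 4.47
For an open-circuited stub, Z_in = −jZ_0·cot(βl) = −jZ_0/tan(βl)

X_in ≈ -16.8 Ω (capacitive)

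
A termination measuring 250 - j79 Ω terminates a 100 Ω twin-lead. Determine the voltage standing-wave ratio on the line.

Γ = (Z_L − Z_0)/(Z_L + Z_0) = (150 − j79)/(350 − j79)
|Γ| = 170/359 = 0.472
VSWR = (1 + |Γ|)/(1 − |Γ|) = 1.47/0.528

VSWR ≈ 2.79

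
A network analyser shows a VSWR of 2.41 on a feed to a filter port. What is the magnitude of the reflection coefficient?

|Γ| ≈ 0.413

|Γ| = (S − 1)/(S + 1) = (2.41 − 1)/(2.41 + 1) = 1.41/3.41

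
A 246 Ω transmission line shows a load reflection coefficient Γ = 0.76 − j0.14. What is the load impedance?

Z_L = Z_0·(1 + Γ)/(1 − Γ) = 246·(1.76 − j0.14)/(0.24 + j0.14)

Z_L ≈ 1280 − j892 Ω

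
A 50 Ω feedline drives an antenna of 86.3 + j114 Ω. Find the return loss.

Γ = (36.3 + j114)/(136.3 + j114), |Γ| = 0.673
RL = −20·log₁₀|Γ| = −20·log₁₀(0.673)

RL ≈ 3.44 dB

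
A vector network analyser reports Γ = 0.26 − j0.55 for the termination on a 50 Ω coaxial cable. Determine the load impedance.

Z_L = Z_0·(1 + Γ)/(1 − Γ) = 50·(1.26 − j0.55)/(0.74 + j0.55)

Z_L ≈ 37 − j64.7 Ω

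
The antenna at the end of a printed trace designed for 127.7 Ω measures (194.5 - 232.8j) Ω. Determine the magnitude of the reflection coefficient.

|Γ| ≈ 0.609

Γ = (Z_L − Z_0)/(Z_L + Z_0) = (66.8 − j232.8)/(322.2 − j232.8)
|Γ| = 242/398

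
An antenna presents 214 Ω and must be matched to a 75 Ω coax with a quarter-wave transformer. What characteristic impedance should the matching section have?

Z_qwt ≈ 127 Ω

Z_qwt = √(Z_0·R_L) = √(75 × 214) = √16050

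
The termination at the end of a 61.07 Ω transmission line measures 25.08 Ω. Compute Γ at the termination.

Γ = -0.418

Γ = (Z_L − Z_0)/(Z_L + Z_0) = (25.08 − 61.07)/(25.08 + 61.07) = -35.99/86.15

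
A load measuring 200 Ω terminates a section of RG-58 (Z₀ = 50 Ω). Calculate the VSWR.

Γ = (200 − 50)/(200 + 50) = 0.6
VSWR = (1 + 0.6)/(1 − 0.6)

VSWR ≈ 4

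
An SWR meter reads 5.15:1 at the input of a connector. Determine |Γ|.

|Γ| ≈ 0.675

|Γ| = (S − 1)/(S + 1) = (5.15 − 1)/(5.15 + 1) = 4.15/6.15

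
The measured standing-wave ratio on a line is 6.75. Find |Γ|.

|Γ| ≈ 0.742

|Γ| = (S − 1)/(S + 1) = (6.75 − 1)/(6.75 + 1) = 5.75/7.75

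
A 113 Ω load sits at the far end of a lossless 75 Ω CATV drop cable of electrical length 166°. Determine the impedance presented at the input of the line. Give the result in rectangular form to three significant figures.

Z_in ≈ 105 + j20.8 Ω

tan(βl) = tan(166°) = -0.249
Z_in = Z_0·(Z_L + jZ_0·tanβl)/(Z_0 + jZ_L·tanβl)
     = 75·(113 − j18.7)/(75 − j28.2)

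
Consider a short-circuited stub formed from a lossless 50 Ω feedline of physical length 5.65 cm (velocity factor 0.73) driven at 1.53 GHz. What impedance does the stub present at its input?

λ = v/f = 0.73·c / 1.53 GHz = 0.143 m
βl = 2π·l/λ = 2π × 0.395 = 142°
tan(βl) = -0.778
For a short-circuited stub, Z_in = jZ_0·tan(βl)

Z_in ≈ −j38.9 Ω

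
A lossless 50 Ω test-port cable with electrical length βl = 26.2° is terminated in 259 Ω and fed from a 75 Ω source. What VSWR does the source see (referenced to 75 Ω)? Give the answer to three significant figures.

VSWR ≈ 4.32

tan(βl) = 0.492
Z_in = Z_0·(Z_L + jZ_0·tanβl)/(Z_0 + jZ_L·tanβl) = 42.9 − j84.8 Ω
Γ_s = (Z_in − Z_s)/(Z_in + Z_s) = (-32.1 − j84.8)/(118 − j84.8), |Γ_s| = 0.624
VSWR = (1 + |Γ_s|)/(1 − |Γ_s|)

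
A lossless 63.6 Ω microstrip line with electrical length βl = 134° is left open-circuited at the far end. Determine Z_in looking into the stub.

tan(βl) = -1.04
For an open-circuited stub, Z_in = −jZ_0·cot(βl) = −jZ_0/tan(βl)

Z_in ≈ +j61.4 Ω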